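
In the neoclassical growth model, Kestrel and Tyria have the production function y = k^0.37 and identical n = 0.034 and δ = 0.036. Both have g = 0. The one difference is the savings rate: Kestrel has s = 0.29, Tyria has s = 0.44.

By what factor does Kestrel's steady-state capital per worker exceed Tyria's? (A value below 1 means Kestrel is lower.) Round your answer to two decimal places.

Steady-state k* = [s/(n + δ)]^(1/(1−α)), so the ratio is [ (s_K/(n + δ)_K) / (s_T/(n + δ)_T) ]^1.5873.
s_K/(n + δ)_K = 0.29/0.070 = 4.1429; s_T/(n + δ)_T = 0.44/0.070 = 6.2857.
Ratio = (4.1429/6.2857)^1.5873 = 0.6591^1.5873 ≈ 0.5160

k*_K / k*_T ≈ 0.52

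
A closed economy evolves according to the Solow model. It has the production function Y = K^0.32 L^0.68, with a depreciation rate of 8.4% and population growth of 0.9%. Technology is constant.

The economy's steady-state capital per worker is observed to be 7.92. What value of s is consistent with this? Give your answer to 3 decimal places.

Steady state requires s·f(k) = (n + δ)·k, i.e. s·k^α = (n + δ)·k.
So s / (n + δ) = (k*)^(1−α) = 7.92^0.68 = 4.0844.
Therefore s = 4.0844 × (n + δ) = 4.0844 × 0.093 = 0.3798.

s ≈ 0.380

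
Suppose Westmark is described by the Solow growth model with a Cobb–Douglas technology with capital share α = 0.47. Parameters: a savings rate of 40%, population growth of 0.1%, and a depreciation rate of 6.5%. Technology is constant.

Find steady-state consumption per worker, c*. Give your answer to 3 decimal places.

c* = 2.965

Steady state requires s·f(k) = (n + δ)·k, i.e. s·k^α = (n + δ)·k.
Rearranging, k^(1−α) = s / (n + δ).
k^0.53 = 0.40 / (0.001 + 0.065) = 0.40 / 0.066 = 6.0606
k* = 6.0606^(1/0.53) ≈ 29.9533
y* = (k*)^α = 29.9533^0.47 ≈ 4.9423
c* = (1 − s)·y* = (1 − 0.40) × 4.9423 ≈ 2.9654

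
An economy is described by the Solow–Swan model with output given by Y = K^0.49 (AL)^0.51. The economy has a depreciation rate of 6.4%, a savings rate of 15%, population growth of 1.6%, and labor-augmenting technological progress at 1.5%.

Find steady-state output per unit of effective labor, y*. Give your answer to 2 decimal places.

y* ≈ 1.55

Steady state requires s·f(k) = (n + g + δ)·k, i.e. s·k^α = (n + g + δ)·k.
Dividing both sides by k: k^(1−α) = s / (n + g + δ).
k^0.51 = 0.15 / (0.016 + 0.015 + 0.064) = 0.15 / 0.095 = 1.5789
k* = 1.5789^(1/0.51) ≈ 2.4487
y* = (k*)^α = 2.4487^0.49 ≈ 1.5509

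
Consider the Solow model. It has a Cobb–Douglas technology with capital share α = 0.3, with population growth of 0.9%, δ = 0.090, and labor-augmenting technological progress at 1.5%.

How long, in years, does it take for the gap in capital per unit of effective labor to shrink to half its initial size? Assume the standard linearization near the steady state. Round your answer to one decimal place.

t_½ ≈ 8.7 years

Near the steady state the convergence rate is λ = (1 − α)(n + g + δ).
λ = (1 − 0.3) × 0.114 = 0.7 × 0.114 = 0.0798
Half-life = ln 2 / λ = 0.6931 / 0.0798 ≈ 8.69 years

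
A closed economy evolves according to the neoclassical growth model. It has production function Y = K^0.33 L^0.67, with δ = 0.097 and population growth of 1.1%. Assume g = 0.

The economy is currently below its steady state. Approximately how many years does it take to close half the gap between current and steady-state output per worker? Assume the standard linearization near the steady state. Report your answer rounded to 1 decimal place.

t_½ ≈ 9.6 years

Near the steady state the convergence rate is λ = (1 − α)(n + δ).
λ = (1 − 0.33) × 0.108 = 0.67 × 0.108 = 0.07236
Half-life = ln 2 / λ = 0.6931 / 0.07236 ≈ 9.58 years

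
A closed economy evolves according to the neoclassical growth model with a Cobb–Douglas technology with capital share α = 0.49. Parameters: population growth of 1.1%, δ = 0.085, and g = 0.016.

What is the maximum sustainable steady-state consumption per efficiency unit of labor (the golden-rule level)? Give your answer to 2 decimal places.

c_gold ≈ 2.11

At the golden rule, f'(k) = n + g + δ, so α·k^(α−1) = n + g + δ and k_gold = (α/(n + g + δ))^(1/(1−α)).
k_gold = (0.49/0.112)^(1/0.51) = 4.3750^1.9608 ≈ 18.0647
c_gold = f(k_gold) − (n + g + δ)·k_gold = 4.1290 − 0.112×18.0647 ≈ 2.1058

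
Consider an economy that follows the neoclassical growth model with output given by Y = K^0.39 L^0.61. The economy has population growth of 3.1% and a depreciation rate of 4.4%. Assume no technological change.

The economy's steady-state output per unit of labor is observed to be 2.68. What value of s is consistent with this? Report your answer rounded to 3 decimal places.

s ≈ 0.351

Steady state requires s·f(k) = (n + δ)·k, i.e. s·k^α = (n + δ)·k.
Since y* = [s/(n + δ)]^(α/(1−α)), we have s/(n + δ) = (y*)^((1−α)/α) = 2.68^1.5641 = 4.6735.
Therefore s = 4.6735 × (n + δ) = 4.6735 × 0.075 = 0.3505.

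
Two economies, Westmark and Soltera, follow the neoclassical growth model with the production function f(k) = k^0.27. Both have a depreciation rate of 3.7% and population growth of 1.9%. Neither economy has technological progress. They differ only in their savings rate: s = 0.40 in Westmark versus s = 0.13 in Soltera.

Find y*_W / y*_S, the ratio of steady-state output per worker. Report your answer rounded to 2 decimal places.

Steady-state y* = [s/(n + δ)]^(α/(1−α)), so the ratio is [ (s_W/(n + δ)_W) / (s_S/(n + δ)_S) ]^0.3699.
s_W/(n + δ)_W = 0.40/0.056 = 7.1429; s_S/(n + δ)_S = 0.13/0.056 = 2.3214.
Ratio = (7.1429/2.3214)^0.3699 = 3.0770^0.3699 ≈ 1.5155

ratio ≈ 1.52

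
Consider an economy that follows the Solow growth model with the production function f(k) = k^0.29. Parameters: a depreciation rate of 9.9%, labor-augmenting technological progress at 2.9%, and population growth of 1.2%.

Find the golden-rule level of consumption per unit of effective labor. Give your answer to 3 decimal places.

At the golden rule, f'(k) = n + g + δ, so α·k^(α−1) = n + g + δ and k_gold = (α/(n + g + δ))^(1/(1−α)).
k_gold = (0.29/0.140)^(1/0.71) = 2.0714^1.4085 ≈ 2.7891
c_gold = f(k_gold) − (n + g + δ)·k_gold = 1.3464 − 0.140×2.7891 ≈ 0.9559

c_gold ≈ 0.956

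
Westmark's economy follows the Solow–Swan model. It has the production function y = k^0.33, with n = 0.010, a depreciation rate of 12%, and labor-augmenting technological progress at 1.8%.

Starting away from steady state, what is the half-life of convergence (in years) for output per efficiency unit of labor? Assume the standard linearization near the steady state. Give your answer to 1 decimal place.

Near the steady state the convergence rate is λ = (1 − α)(n + g + δ).
λ = (1 − 0.33) × 0.148 = 0.67 × 0.148 = 0.09916
Half-life = ln 2 / λ = 0.6931 / 0.09916 ≈ 6.99 years

half-life ≈ 7.0 years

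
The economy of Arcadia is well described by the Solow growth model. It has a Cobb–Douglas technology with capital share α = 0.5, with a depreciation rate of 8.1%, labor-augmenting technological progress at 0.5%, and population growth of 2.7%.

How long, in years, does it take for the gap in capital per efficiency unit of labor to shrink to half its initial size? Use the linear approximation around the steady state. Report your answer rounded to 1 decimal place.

Near the steady state the convergence rate is λ = (1 − α)(n + g + δ).
λ = (1 − 0.5) × 0.113 = 0.5 × 0.113 = 0.0565
Half-life = ln 2 / λ = 0.6931 / 0.0565 ≈ 12.27 years

half-life ≈ 12.3 years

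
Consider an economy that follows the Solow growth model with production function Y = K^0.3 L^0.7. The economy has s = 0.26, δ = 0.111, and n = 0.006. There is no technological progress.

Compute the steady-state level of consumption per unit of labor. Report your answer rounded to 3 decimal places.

At the steady state, Δk = 0, so s·k^α = (n + δ)·k.
Dividing both sides by k: k^(1−α) = s / (n + δ).
k^0.7 = 0.26 / (0.006 + 0.111) = 0.26 / 0.117 = 2.2222
k* = 2.2222^(1/0.7) ≈ 3.1290
y* = (k*)^α = 3.1290^0.3 ≈ 1.4081
c* = (1 − s)·y* = (1 − 0.26) × 1.4081 ≈ 1.0420

c* ≈ 1.042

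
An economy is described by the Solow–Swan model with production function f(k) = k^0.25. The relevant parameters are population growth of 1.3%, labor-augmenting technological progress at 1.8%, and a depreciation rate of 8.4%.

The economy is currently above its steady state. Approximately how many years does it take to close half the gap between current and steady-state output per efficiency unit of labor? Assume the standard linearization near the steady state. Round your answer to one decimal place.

about 8.0 years

Near the steady state the convergence rate is λ = (1 − α)(n + g + δ).
λ = (1 − 0.25) × 0.115 = 0.75 × 0.115 = 0.08625
Half-life = ln 2 / λ = 0.6931 / 0.08625 ≈ 8.04 years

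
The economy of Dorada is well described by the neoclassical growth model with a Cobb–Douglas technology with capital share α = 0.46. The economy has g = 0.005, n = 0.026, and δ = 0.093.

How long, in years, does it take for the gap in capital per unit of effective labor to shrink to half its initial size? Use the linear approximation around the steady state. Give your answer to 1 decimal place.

Near the steady state the convergence rate is λ = (1 − α)(n + g + δ).
λ = (1 − 0.46) × 0.124 = 0.54 × 0.124 = 0.06696
Half-life = ln 2 / λ = 0.6931 / 0.06696 ≈ 10.35 years

half-life ≈ 10.4 years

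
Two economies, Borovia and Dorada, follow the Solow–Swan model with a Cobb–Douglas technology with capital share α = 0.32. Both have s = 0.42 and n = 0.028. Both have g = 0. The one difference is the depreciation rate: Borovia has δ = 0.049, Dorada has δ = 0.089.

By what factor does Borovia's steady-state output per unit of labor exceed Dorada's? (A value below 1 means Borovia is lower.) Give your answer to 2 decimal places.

Steady-state y* = [s/(n + δ)]^(α/(1−α)), so the ratio is [ (s_B/(n + δ)_B) / (s_D/(n + δ)_D) ]^0.4706.
s_B/(n + δ)_B = 0.42/0.077 = 5.4545; s_D/(n + δ)_D = 0.42/0.117 = 3.5897.
Ratio = (5.4545/3.5897)^0.4706 = 1.5195^0.4706 ≈ 1.2176

y*_B / y*_D ≈ 1.22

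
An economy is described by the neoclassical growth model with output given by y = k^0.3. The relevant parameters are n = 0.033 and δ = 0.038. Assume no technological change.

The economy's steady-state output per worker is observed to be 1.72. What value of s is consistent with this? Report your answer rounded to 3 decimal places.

At the steady state, Δk = 0, so s·k^α = (n + δ)·k.
Since y* = [s/(n + δ)]^(α/(1−α)), we have s/(n + δ) = (y*)^((1−α)/α) = 1.72^2.3333 = 3.5445.
Therefore s = 3.5445 × (n + δ) = 3.5445 × 0.071 = 0.2517.

s ≈ 0.252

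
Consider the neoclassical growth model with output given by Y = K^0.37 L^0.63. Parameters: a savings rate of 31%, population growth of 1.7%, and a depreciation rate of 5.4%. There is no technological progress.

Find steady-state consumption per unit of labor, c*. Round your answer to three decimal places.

In steady state, investment equals break-even investment: s·k^α = (n + δ)·k.
Dividing both sides by k: k^(1−α) = s / (n + δ).
k^0.63 = 0.31 / (0.017 + 0.054) = 0.31 / 0.071 = 4.3662
k* = 4.3662^(1/0.63) ≈ 10.3762
y* = (k*)^α = 10.3762^0.37 ≈ 2.3765
c* = (1 − s)·y* = (1 − 0.31) × 2.3765 ≈ 1.6398

c* ≈ 1.640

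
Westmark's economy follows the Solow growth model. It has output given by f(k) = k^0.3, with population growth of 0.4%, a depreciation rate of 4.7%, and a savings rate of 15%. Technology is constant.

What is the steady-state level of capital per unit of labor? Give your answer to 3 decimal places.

In steady state, investment equals break-even investment: s·k^α = (n + δ)·k.
Rearranging, k^(1−α) = s / (n + δ).
k^0.7 = 0.15 / (0.004 + 0.047) = 0.15 / 0.051 = 2.9412
k* = 2.9412^(1/0.7) ≈ 4.6700

k* ≈ 4.670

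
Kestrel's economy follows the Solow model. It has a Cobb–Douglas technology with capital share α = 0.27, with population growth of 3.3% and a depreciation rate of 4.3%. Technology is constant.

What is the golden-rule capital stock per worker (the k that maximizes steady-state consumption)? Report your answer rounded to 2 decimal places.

k_gold ≈ 5.68

The golden rule sets f'(k) = n + δ, i.e. α·k^(α−1) = n + δ.
So k^(1−α) = α / (n + δ) = 0.27 / 0.076 = 3.5526.
k_gold = 3.5526^(1/0.73) ≈ 5.6777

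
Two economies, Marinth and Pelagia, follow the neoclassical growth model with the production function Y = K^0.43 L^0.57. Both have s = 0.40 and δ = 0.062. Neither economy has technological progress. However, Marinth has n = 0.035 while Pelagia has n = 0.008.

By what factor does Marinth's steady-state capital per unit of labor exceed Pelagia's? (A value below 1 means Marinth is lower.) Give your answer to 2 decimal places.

ratio ≈ 0.56

Steady-state k* = [s/(n + δ)]^(1/(1−α)), so the ratio is [ (s_M/(n + δ)_M) / (s_P/(n + δ)_P) ]^1.7544.
s_M/(n + δ)_M = 0.40/0.097 = 4.1237; s_P/(n + δ)_P = 0.40/0.070 = 5.7143.
Ratio = (4.1237/5.7143)^1.7544 = 0.7216^1.7544 ≈ 0.5642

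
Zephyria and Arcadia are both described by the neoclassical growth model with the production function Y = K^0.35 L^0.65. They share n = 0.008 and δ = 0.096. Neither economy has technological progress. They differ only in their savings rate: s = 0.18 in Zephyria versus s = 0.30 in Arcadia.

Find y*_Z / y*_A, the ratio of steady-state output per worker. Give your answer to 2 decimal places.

y*_Z / y*_A ≈ 0.76

Steady-state y* = [s/(n + δ)]^(α/(1−α)), so the ratio is [ (s_Z/(n + δ)_Z) / (s_A/(n + δ)_A) ]^0.5385.
s_Z/(n + δ)_Z = 0.18/0.104 = 1.7308; s_A/(n + δ)_A = 0.30/0.104 = 2.8846.
Ratio = (1.7308/2.8846)^0.5385 = 0.6000^0.5385 ≈ 0.7595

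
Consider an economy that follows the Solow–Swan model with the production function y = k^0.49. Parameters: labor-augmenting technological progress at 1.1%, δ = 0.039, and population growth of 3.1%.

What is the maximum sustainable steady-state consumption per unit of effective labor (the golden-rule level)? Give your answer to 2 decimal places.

c_gold ≈ 2.87

At the golden rule, f'(k) = n + g + δ, so α·k^(α−1) = n + g + δ and k_gold = (α/(n + g + δ))^(1/(1−α)).
k_gold = (0.49/0.081)^(1/0.51) = 6.0494^1.9608 ≈ 34.1021
c_gold = f(k_gold) − (n + g + δ)·k_gold = 5.6372 − 0.081×34.1021 ≈ 2.8749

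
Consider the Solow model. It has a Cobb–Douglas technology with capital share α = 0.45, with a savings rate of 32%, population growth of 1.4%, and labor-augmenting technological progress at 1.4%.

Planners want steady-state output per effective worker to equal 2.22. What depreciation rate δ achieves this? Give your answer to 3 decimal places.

δ ≈ 0.093

Steady state requires s·f(k) = (n + g + δ)·k, i.e. s·k^α = (n + g + δ)·k.
Since y* = [s/(n + g + δ)]^(α/(1−α)), we have s/(n + g + δ) = (y*)^((1−α)/α) = 2.22^1.2222 = 2.6504.
Therefore n + g + δ = s / 2.6504 = 0.32 / 2.6504 = 0.1207, so δ = 0.1207 − 0.028 = 0.0927.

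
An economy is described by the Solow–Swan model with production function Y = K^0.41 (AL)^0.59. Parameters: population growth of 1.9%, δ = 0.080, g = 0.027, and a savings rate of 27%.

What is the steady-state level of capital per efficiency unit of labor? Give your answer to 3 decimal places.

k* ≈ 3.639

Steady state requires s·f(k) = (n + g + δ)·k, i.e. s·k^α = (n + g + δ)·k.
Dividing both sides by k: k^(1−α) = s / (n + g + δ).
k^0.59 = 0.27 / (0.019 + 0.027 + 0.080) = 0.27 / 0.126 = 2.1429
k* = 2.1429^(1/0.59) ≈ 3.6393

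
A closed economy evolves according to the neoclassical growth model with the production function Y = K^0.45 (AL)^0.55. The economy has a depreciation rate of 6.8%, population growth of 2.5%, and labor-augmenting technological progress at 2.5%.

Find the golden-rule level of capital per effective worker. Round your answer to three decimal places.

k_gold ≈ 11.402

The golden rule sets f'(k) = n + g + δ, i.e. α·k^(α−1) = n + g + δ.
So k^(1−α) = α / (n + g + δ) = 0.45 / 0.118 = 3.8136.
k_gold = 3.8136^(1/0.55) ≈ 11.4018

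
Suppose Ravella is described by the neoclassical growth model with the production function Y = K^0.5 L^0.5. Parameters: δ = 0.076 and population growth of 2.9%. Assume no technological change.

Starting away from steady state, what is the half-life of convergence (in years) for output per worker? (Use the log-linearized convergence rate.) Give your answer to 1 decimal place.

half-life ≈ 13.2 years

Near the steady state the convergence rate is λ = (1 − α)(n + δ).
λ = (1 − 0.5) × 0.105 = 0.5 × 0.105 = 0.0525
Half-life = ln 2 / λ = 0.6931 / 0.0525 ≈ 13.20 years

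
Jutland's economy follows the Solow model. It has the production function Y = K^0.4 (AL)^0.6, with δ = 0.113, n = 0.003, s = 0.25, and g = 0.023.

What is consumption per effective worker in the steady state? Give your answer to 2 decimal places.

Steady state requires s·f(k) = (n + g + δ)·k, i.e. s·k^α = (n + g + δ)·k.
Rearranging, k^(1−α) = s / (n + g + δ).
k^0.6 = 0.25 / (0.003 + 0.023 + 0.113) = 0.25 / 0.139 = 1.7986
k* = 1.7986^(1/0.6) ≈ 2.6601
y* = (k*)^α = 2.6601^0.4 ≈ 1.4790
c* = (1 − s)·y* = (1 − 0.25) × 1.4790 ≈ 1.1093

c* ≈ 1.11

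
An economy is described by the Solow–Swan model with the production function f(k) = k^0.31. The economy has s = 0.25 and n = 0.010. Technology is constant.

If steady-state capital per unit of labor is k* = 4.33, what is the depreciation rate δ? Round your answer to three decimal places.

δ ≈ 0.081

At the steady state, Δk = 0, so s·k^α = (n + δ)·k.
So s / (n + δ) = (k*)^(1−α) = 4.33^0.69 = 2.7490.
Therefore n + δ = s / 2.7490 = 0.25 / 2.7490 = 0.0909, so δ = 0.0909 − 0.010 = 0.0809.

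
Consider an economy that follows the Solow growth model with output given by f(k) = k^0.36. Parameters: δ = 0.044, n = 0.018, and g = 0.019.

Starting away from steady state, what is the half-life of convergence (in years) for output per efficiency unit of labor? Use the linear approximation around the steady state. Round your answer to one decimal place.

about 13.4 years

Near the steady state the convergence rate is λ = (1 − α)(n + g + δ).
λ = (1 − 0.36) × 0.081 = 0.64 × 0.081 = 0.05184
Half-life = ln 2 / λ = 0.6931 / 0.05184 ≈ 13.37 years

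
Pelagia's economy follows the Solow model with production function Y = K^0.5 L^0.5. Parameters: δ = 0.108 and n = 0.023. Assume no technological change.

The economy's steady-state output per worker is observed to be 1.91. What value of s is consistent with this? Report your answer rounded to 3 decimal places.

Steady state requires s·f(k) = (n + δ)·k, i.e. s·k^α = (n + δ)·k.
Since y* = [s/(n + δ)]^(α/(1−α)), we have s/(n + δ) = (y*)^((1−α)/α) = 1.91^1 = 1.9100.
Therefore s = 1.9100 × (n + δ) = 1.9100 × 0.131 = 0.2502.

s ≈ 0.250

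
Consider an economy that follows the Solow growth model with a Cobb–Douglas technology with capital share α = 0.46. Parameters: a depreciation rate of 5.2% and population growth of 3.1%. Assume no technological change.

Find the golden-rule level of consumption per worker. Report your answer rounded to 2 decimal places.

At the golden rule, f'(k) = n + δ, so α·k^(α−1) = n + δ and k_gold = (α/(n + δ))^(1/(1−α)).
k_gold = (0.46/0.083)^(1/0.54) = 5.5422^1.8519 ≈ 23.8355
c_gold = f(k_gold) − (n + δ)·k_gold = 4.3005 − 0.083×23.8355 ≈ 2.3222

c_gold ≈ 2.32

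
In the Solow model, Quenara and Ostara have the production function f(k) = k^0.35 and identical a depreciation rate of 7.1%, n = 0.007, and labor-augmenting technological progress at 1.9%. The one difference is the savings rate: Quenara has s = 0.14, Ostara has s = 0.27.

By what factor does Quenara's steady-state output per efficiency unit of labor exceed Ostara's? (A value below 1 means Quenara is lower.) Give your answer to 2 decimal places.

ratio ≈ 0.70

Steady-state y* = [s/(n + g + δ)]^(α/(1−α)), so the ratio is [ (s_Q/(n + g + δ)_Q) / (s_O/(n + g + δ)_O) ]^0.5385.
s_Q/(n + g + δ)_Q = 0.14/0.097 = 1.4433; s_O/(n + g + δ)_O = 0.27/0.097 = 2.7835.
Ratio = (1.4433/2.7835)^0.5385 = 0.5185^0.5385 ≈ 0.7021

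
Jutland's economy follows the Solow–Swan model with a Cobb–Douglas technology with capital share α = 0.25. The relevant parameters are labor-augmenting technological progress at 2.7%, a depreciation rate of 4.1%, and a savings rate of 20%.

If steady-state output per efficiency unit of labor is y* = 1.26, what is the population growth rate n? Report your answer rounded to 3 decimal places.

n ≈ 0.032

At the steady state, Δk = 0, so s·k^α = (n + g + δ)·k.
Since y* = [s/(n + g + δ)]^(α/(1−α)), we have s/(n + g + δ) = (y*)^((1−α)/α) = 1.26^3 = 2.0004.
Therefore n + g + δ = s / 2.0004 = 0.20 / 2.0004 = 0.1000, so n = 0.1000 − 0.068 = 0.0320.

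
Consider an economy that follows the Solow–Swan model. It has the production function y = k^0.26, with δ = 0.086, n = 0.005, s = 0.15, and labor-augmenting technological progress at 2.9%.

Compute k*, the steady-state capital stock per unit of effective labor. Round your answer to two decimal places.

k* ≈ 1.35

Steady state requires s·f(k) = (n + g + δ)·k, i.e. s·k^α = (n + g + δ)·k.
Rearranging, k^(1−α) = s / (n + g + δ).
k^0.74 = 0.15 / (0.005 + 0.029 + 0.086) = 0.15 / 0.120 = 1.2500
k* = 1.2500^(1/0.74) ≈ 1.3519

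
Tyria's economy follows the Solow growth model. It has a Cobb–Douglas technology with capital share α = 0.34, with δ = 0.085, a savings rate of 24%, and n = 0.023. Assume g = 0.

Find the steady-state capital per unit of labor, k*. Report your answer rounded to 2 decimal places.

k* ≈ 3.35

At the steady state, Δk = 0, so s·k^α = (n + δ)·k.
Rearranging, k^(1−α) = s / (n + δ).
k^0.66 = 0.24 / (0.023 + 0.085) = 0.24 / 0.108 = 2.2222
k* = 2.2222^(1/0.66) ≈ 3.3530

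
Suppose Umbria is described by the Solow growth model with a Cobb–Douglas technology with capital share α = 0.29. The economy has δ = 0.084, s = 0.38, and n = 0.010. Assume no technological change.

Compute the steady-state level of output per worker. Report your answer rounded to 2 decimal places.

Steady state requires s·f(k) = (n + δ)·k, i.e. s·k^α = (n + δ)·k.
Dividing both sides by k: k^(1−α) = s / (n + δ).
k^0.71 = 0.38 / (0.010 + 0.084) = 0.38 / 0.094 = 4.0426
k* = 4.0426^(1/0.71) ≈ 7.1524
y* = (k*)^α = 7.1524^0.29 ≈ 1.7693

y* = 1.77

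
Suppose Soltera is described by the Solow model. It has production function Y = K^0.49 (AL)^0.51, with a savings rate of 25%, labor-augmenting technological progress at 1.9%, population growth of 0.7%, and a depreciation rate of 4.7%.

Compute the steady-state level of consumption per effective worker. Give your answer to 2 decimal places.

In steady state, investment equals break-even investment: s·k^α = (n + g + δ)·k.
Rearranging, k^(1−α) = s / (n + g + δ).
k^0.51 = 0.25 / (0.007 + 0.019 + 0.047) = 0.25 / 0.073 = 3.4247
k* = 3.4247^(1/0.51) ≈ 11.1758
y* = (k*)^α = 11.1758^0.49 ≈ 3.2633
c* = (1 − s)·y* = (1 − 0.25) × 3.2633 ≈ 2.4475

c* ≈ 2.45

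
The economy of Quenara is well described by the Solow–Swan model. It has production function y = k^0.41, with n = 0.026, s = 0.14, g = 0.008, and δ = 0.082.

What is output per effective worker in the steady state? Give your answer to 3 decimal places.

At the steady state, Δk = 0, so s·k^α = (n + g + δ)·k.
Dividing both sides by k: k^(1−α) = s / (n + g + δ).
k^0.59 = 0.14 / (0.026 + 0.008 + 0.082) = 0.14 / 0.116 = 1.2069
k* = 1.2069^(1/0.59) ≈ 1.3754
y* = (k*)^α = 1.3754^0.41 ≈ 1.1396

y* = 1.140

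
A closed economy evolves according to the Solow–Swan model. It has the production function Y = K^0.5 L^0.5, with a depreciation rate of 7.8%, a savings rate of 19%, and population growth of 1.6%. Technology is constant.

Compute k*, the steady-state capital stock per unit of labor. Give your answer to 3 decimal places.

At the steady state, Δk = 0, so s·k^α = (n + δ)·k.
Rearranging, k^(1−α) = s / (n + δ).
k^0.5 = 0.19 / (0.016 + 0.078) = 0.19 / 0.094 = 2.0213
k* = 2.0213^(1/0.5) ≈ 4.0857

k* ≈ 4.086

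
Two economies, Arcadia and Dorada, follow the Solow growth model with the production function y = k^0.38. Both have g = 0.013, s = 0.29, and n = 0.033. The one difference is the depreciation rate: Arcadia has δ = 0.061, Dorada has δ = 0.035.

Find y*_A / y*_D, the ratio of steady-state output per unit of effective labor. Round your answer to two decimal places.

ratio ≈ 0.84

Steady-state y* = [s/(n + g + δ)]^(α/(1−α)), so the ratio is [ (s_A/(n + g + δ)_A) / (s_D/(n + g + δ)_D) ]^0.6129.
s_A/(n + g + δ)_A = 0.29/0.107 = 2.7103; s_D/(n + g + δ)_D = 0.29/0.081 = 3.5802.
Ratio = (2.7103/3.5802)^0.6129 = 0.7570^0.6129 ≈ 0.8431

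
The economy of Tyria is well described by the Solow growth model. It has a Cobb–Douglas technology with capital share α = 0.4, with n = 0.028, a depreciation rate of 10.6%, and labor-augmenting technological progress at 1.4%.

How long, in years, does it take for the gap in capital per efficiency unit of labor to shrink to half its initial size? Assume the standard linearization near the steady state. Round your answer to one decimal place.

half-life ≈ 7.8 years

Near the steady state the convergence rate is λ = (1 − α)(n + g + δ).
λ = (1 − 0.4) × 0.148 = 0.6 × 0.148 = 0.0888
Half-life = ln 2 / λ = 0.6931 / 0.0888 ≈ 7.81 years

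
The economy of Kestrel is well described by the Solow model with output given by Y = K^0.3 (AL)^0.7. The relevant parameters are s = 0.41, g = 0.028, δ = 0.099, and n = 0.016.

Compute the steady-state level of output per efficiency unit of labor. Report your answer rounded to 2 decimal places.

y* ≈ 1.57

Steady state requires s·f(k) = (n + g + δ)·k, i.e. s·k^α = (n + g + δ)·k.
Dividing both sides by k: k^(1−α) = s / (n + g + δ).
k^0.7 = 0.41 / (0.016 + 0.028 + 0.099) = 0.41 / 0.143 = 2.8671
k* = 2.8671^(1/0.7) ≈ 4.5029
y* = (k*)^α = 4.5029^0.3 ≈ 1.5705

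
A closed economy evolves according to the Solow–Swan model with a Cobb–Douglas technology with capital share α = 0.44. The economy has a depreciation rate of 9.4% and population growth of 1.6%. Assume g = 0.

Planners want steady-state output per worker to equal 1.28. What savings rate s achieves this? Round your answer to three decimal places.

s ≈ 0.151

At the steady state, Δk = 0, so s·k^α = (n + δ)·k.
Since y* = [s/(n + δ)]^(α/(1−α)), we have s/(n + δ) = (y*)^((1−α)/α) = 1.28^1.2727 = 1.3691.
Therefore s = 1.3691 × (n + δ) = 1.3691 × 0.110 = 0.1506.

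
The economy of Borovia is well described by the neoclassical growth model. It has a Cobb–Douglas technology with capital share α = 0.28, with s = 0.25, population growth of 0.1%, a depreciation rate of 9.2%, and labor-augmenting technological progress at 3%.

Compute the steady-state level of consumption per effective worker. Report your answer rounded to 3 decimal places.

c* ≈ 0.988

At the steady state, Δk = 0, so s·k^α = (n + g + δ)·k.
Dividing both sides by k: k^(1−α) = s / (n + g + δ).
k^0.72 = 0.25 / (0.001 + 0.030 + 0.092) = 0.25 / 0.123 = 2.0325
k* = 2.0325^(1/0.72) ≈ 2.6781
y* = (k*)^α = 2.6781^0.28 ≈ 1.3176
c* = (1 − s)·y* = (1 − 0.25) × 1.3176 ≈ 0.9882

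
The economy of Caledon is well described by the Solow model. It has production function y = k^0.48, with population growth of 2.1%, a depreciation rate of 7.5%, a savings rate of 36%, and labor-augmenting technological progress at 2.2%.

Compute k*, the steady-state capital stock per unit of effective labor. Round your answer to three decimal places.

k* ≈ 8.542

At the steady state, Δk = 0, so s·k^α = (n + g + δ)·k.
Rearranging, k^(1−α) = s / (n + g + δ).
k^0.52 = 0.36 / (0.021 + 0.022 + 0.075) = 0.36 / 0.118 = 3.0508
k* = 3.0508^(1/0.52) ≈ 8.5421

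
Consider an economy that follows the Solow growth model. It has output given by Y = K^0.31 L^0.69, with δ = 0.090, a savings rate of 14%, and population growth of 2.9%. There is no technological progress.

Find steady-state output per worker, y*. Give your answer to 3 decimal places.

y* = 1.076

At the steady state, Δk = 0, so s·k^α = (n + δ)·k.
Rearranging, k^(1−α) = s / (n + δ).
k^0.69 = 0.14 / (0.029 + 0.090) = 0.14 / 0.119 = 1.1765
k* = 1.1765^(1/0.69) ≈ 1.2656
y* = (k*)^α = 1.2656^0.31 ≈ 1.0758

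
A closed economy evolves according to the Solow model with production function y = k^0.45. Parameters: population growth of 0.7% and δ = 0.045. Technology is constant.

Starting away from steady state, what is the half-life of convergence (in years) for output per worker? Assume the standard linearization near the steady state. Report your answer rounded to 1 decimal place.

t_½ ≈ 24.2 years

Near the steady state the convergence rate is λ = (1 − α)(n + δ).
λ = (1 − 0.45) × 0.052 = 0.55 × 0.052 = 0.0286
Half-life = ln 2 / λ = 0.6931 / 0.0286 ≈ 24.23 years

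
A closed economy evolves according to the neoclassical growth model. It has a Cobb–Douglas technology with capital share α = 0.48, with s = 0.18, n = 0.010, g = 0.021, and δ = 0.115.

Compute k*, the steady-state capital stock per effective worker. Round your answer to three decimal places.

At the steady state, Δk = 0, so s·k^α = (n + g + δ)·k.
Rearranging, k^(1−α) = s / (n + g + δ).
k^0.52 = 0.18 / (0.010 + 0.021 + 0.115) = 0.18 / 0.146 = 1.2329
k* = 1.2329^(1/0.52) ≈ 1.4958

k* ≈ 1.496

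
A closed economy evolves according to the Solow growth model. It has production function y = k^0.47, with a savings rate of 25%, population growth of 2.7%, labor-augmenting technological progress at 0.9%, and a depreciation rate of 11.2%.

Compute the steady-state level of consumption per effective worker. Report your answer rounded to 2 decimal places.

In steady state, investment equals break-even investment: s·k^α = (n + g + δ)·k.
Rearranging, k^(1−α) = s / (n + g + δ).
k^0.53 = 0.25 / (0.027 + 0.009 + 0.112) = 0.25 / 0.148 = 1.6892
k* = 1.6892^(1/0.53) ≈ 2.6890
y* = (k*)^α = 2.6890^0.47 ≈ 1.5919
c* = (1 − s)·y* = (1 − 0.25) × 1.5919 ≈ 1.1939

c* = 1.19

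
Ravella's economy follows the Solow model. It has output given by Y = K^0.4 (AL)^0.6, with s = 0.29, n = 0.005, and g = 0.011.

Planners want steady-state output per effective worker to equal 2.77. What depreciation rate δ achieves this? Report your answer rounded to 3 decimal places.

δ ≈ 0.047

In steady state, investment equals break-even investment: s·k^α = (n + g + δ)·k.
Since y* = [s/(n + g + δ)]^(α/(1−α)), we have s/(n + g + δ) = (y*)^((1−α)/α) = 2.77^1.5 = 4.6102.
Therefore n + g + δ = s / 4.6102 = 0.29 / 4.6102 = 0.0629, so δ = 0.0629 − 0.016 = 0.0469.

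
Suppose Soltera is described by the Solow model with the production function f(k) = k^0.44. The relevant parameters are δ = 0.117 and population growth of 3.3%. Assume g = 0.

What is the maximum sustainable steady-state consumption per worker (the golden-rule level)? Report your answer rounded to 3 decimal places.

c_gold ≈ 1.304

At the golden rule, f'(k) = n + δ, so α·k^(α−1) = n + δ and k_gold = (α/(n + δ))^(1/(1−α)).
k_gold = (0.44/0.150)^(1/0.56) = 2.9333^1.7857 ≈ 6.8322
c_gold = f(k_gold) − (n + δ)·k_gold = 2.3292 − 0.150×6.8322 ≈ 1.3044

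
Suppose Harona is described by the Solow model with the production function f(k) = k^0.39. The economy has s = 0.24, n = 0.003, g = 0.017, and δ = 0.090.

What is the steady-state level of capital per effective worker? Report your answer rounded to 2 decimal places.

Steady state requires s·f(k) = (n + g + δ)·k, i.e. s·k^α = (n + g + δ)·k.
Dividing both sides by k: k^(1−α) = s / (n + g + δ).
k^0.61 = 0.24 / (0.003 + 0.017 + 0.090) = 0.24 / 0.110 = 2.1818
k* = 2.1818^(1/0.61) ≈ 3.5928

k* = 3.59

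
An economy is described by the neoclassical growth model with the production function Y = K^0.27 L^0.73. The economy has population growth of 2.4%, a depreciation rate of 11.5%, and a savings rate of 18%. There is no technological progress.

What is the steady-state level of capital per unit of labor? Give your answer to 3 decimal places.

k* ≈ 1.425

At the steady state, Δk = 0, so s·k^α = (n + δ)·k.
Dividing both sides by k: k^(1−α) = s / (n + δ).
k^0.73 = 0.18 / (0.024 + 0.115) = 0.18 / 0.139 = 1.2950
k* = 1.2950^(1/0.73) ≈ 1.4249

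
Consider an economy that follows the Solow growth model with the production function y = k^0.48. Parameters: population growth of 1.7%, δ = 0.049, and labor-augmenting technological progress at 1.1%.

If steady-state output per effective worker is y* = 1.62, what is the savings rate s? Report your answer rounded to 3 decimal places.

Steady state requires s·f(k) = (n + g + δ)·k, i.e. s·k^α = (n + g + δ)·k.
Since y* = [s/(n + g + δ)]^(α/(1−α)), we have s/(n + g + δ) = (y*)^((1−α)/α) = 1.62^1.0833 = 1.6864.
Therefore s = 1.6864 × (n + g + δ) = 1.6864 × 0.077 = 0.1299.

s ≈ 0.130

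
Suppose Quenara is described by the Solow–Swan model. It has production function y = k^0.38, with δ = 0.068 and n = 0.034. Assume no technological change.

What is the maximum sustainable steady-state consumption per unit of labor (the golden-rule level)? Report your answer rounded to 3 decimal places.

At the golden rule, f'(k) = n + δ, so α·k^(α−1) = n + δ and k_gold = (α/(n + δ))^(1/(1−α)).
k_gold = (0.38/0.102)^(1/0.62) = 3.7255^1.6129 ≈ 8.3419
c_gold = f(k_gold) − (n + δ)·k_gold = 2.2391 − 0.102×8.3419 ≈ 1.3882

c_gold ≈ 1.388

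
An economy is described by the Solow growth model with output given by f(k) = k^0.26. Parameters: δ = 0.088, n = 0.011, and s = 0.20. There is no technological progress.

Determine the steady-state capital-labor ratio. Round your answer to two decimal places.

k* ≈ 2.59

Steady state requires s·f(k) = (n + δ)·k, i.e. s·k^α = (n + δ)·k.
Dividing both sides by k: k^(1−α) = s / (n + δ).
k^0.74 = 0.20 / (0.011 + 0.088) = 0.20 / 0.099 = 2.0202
k* = 2.0202^(1/0.74) ≈ 2.5864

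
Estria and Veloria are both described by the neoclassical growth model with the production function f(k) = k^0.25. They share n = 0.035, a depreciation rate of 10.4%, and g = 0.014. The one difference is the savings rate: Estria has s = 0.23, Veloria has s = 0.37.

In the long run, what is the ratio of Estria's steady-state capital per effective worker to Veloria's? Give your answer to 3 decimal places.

ratio ≈ 0.531

Steady-state k* = [s/(n + g + δ)]^(1/(1−α)), so the ratio is [ (s_E/(n + g + δ)_E) / (s_V/(n + g + δ)_V) ]^1.3333.
s_E/(n + g + δ)_E = 0.23/0.153 = 1.5033; s_V/(n + g + δ)_V = 0.37/0.153 = 2.4183.
Ratio = (1.5033/2.4183)^1.3333 = 0.6216^1.3333 ≈ 0.5305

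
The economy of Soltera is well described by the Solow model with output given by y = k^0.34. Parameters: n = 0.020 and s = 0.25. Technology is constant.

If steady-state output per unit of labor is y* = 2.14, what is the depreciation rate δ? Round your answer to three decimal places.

In steady state, investment equals break-even investment: s·k^α = (n + δ)·k.
Since y* = [s/(n + δ)]^(α/(1−α)), we have s/(n + δ) = (y*)^((1−α)/α) = 2.14^1.9412 = 4.3792.
Therefore n + δ = s / 4.3792 = 0.25 / 4.3792 = 0.0571, so δ = 0.0571 − 0.020 = 0.0371.

δ ≈ 0.037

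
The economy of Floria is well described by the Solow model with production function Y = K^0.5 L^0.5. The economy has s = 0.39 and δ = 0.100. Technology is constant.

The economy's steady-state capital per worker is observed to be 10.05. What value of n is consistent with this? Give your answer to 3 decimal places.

In steady state, investment equals break-even investment: s·k^α = (n + δ)·k.
So s / (n + δ) = (k*)^(1−α) = 10.05^0.5 = 3.1702.
Therefore n + δ = s / 3.1702 = 0.39 / 3.1702 = 0.1230, so n = 0.1230 − 0.100 = 0.0230.

n ≈ 0.023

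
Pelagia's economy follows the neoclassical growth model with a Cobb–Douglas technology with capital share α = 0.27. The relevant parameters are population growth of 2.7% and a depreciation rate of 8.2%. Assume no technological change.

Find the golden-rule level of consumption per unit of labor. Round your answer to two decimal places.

c_gold ≈ 1.02

At the golden rule, f'(k) = n + δ, so α·k^(α−1) = n + δ and k_gold = (α/(n + δ))^(1/(1−α)).
k_gold = (0.27/0.109)^(1/0.73) = 2.4771^1.3699 ≈ 3.4647
c_gold = f(k_gold) − (n + δ)·k_gold = 1.3987 − 0.109×3.4647 ≈ 1.0210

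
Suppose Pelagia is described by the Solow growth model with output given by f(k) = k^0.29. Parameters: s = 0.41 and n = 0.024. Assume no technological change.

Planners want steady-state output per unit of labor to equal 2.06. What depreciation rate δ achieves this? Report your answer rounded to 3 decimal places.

δ ≈ 0.046

In steady state, investment equals break-even investment: s·k^α = (n + δ)·k.
Since y* = [s/(n + δ)]^(α/(1−α)), we have s/(n + δ) = (y*)^((1−α)/α) = 2.06^2.4483 = 5.8673.
Therefore n + δ = s / 5.8673 = 0.41 / 5.8673 = 0.0699, so δ = 0.0699 − 0.024 = 0.0459.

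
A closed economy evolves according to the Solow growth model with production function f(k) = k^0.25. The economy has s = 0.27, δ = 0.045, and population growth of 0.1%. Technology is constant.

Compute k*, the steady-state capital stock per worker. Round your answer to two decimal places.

In steady state, investment equals break-even investment: s·k^α = (n + δ)·k.
Dividing both sides by k: k^(1−α) = s / (n + δ).
k^0.75 = 0.27 / (0.001 + 0.045) = 0.27 / 0.046 = 5.8696
k* = 5.8696^(1/0.75) ≈ 10.5879

k* = 10.59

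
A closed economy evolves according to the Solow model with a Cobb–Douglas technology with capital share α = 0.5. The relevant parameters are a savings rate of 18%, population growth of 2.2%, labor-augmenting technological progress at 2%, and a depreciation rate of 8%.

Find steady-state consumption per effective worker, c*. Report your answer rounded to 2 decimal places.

c* ≈ 1.21

In steady state, investment equals break-even investment: s·k^α = (n + g + δ)·k.
Dividing both sides by k: k^(1−α) = s / (n + g + δ).
k^0.5 = 0.18 / (0.022 + 0.020 + 0.080) = 0.18 / 0.122 = 1.4754
k* = 1.4754^(1/0.5) ≈ 2.1768
y* = (k*)^α = 2.1768^0.5 ≈ 1.4754
c* = (1 − s)·y* = (1 − 0.18) × 1.4754 ≈ 1.2098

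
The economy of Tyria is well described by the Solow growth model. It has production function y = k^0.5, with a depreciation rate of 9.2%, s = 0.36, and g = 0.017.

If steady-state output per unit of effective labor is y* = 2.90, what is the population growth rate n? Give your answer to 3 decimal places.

In steady state, investment equals break-even investment: s·k^α = (n + g + δ)·k.
Since y* = [s/(n + g + δ)]^(α/(1−α)), we have s/(n + g + δ) = (y*)^((1−α)/α) = 2.90^1 = 2.9000.
Therefore n + g + δ = s / 2.9000 = 0.36 / 2.9000 = 0.1241, so n = 0.1241 − 0.109 = 0.0151.

n ≈ 0.015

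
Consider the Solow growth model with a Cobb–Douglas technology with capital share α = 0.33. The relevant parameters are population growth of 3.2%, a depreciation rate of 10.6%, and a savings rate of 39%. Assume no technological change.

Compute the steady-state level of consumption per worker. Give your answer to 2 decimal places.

Steady state requires s·f(k) = (n + δ)·k, i.e. s·k^α = (n + δ)·k.
Rearranging, k^(1−α) = s / (n + δ).
k^0.67 = 0.39 / (0.032 + 0.106) = 0.39 / 0.138 = 2.8261
k* = 2.8261^(1/0.67) ≈ 4.7143
y* = (k*)^α = 4.7143^0.33 ≈ 1.6681
c* = (1 − s)·y* = (1 − 0.39) × 1.6681 ≈ 1.0175

c* ≈ 1.02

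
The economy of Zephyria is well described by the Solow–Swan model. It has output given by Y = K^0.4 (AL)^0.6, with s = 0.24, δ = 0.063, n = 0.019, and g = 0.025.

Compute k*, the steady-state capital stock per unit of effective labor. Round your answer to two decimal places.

k* ≈ 3.84

Steady state requires s·f(k) = (n + g + δ)·k, i.e. s·k^α = (n + g + δ)·k.
Rearranging, k^(1−α) = s / (n + g + δ).
k^0.6 = 0.24 / (0.019 + 0.025 + 0.063) = 0.24 / 0.107 = 2.2430
k* = 2.2430^(1/0.6) ≈ 3.8434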